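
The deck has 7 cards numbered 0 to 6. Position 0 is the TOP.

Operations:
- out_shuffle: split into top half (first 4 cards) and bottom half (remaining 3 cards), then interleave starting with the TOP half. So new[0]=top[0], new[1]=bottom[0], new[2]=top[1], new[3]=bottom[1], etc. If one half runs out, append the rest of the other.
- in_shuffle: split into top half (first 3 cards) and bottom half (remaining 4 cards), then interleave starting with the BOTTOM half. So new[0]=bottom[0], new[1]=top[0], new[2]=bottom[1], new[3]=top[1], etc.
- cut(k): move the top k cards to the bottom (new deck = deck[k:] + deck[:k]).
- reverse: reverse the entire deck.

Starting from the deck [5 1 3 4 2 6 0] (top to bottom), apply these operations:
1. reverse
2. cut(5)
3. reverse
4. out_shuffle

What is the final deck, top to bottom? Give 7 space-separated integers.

Answer: 3 0 4 5 2 1 6

Derivation:
After op 1 (reverse): [0 6 2 4 3 1 5]
After op 2 (cut(5)): [1 5 0 6 2 4 3]
After op 3 (reverse): [3 4 2 6 0 5 1]
After op 4 (out_shuffle): [3 0 4 5 2 1 6]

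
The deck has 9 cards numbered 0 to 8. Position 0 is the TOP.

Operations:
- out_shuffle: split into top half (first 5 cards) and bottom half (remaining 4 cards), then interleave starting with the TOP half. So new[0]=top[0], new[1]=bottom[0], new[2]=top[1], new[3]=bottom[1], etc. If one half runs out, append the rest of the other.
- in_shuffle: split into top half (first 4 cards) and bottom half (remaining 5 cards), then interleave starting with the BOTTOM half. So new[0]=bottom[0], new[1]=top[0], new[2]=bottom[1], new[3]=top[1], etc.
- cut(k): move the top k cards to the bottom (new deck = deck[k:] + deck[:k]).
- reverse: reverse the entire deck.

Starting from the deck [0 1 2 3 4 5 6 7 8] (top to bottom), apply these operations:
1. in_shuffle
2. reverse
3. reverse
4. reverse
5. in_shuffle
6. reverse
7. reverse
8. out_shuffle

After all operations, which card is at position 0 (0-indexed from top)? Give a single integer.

Answer: 6

Derivation:
After op 1 (in_shuffle): [4 0 5 1 6 2 7 3 8]
After op 2 (reverse): [8 3 7 2 6 1 5 0 4]
After op 3 (reverse): [4 0 5 1 6 2 7 3 8]
After op 4 (reverse): [8 3 7 2 6 1 5 0 4]
After op 5 (in_shuffle): [6 8 1 3 5 7 0 2 4]
After op 6 (reverse): [4 2 0 7 5 3 1 8 6]
After op 7 (reverse): [6 8 1 3 5 7 0 2 4]
After op 8 (out_shuffle): [6 7 8 0 1 2 3 4 5]
Position 0: card 6.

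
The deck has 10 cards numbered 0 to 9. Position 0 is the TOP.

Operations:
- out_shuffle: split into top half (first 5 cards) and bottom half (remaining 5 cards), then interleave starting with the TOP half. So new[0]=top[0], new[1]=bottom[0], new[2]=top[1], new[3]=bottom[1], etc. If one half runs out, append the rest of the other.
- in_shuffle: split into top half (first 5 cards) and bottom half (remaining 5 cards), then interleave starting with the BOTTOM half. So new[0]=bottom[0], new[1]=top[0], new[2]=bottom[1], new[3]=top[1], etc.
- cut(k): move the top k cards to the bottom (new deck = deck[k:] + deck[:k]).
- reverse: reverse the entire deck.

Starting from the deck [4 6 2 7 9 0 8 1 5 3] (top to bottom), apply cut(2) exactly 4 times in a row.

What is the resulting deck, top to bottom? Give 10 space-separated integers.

After op 1 (cut(2)): [2 7 9 0 8 1 5 3 4 6]
After op 2 (cut(2)): [9 0 8 1 5 3 4 6 2 7]
After op 3 (cut(2)): [8 1 5 3 4 6 2 7 9 0]
After op 4 (cut(2)): [5 3 4 6 2 7 9 0 8 1]

Answer: 5 3 4 6 2 7 9 0 8 1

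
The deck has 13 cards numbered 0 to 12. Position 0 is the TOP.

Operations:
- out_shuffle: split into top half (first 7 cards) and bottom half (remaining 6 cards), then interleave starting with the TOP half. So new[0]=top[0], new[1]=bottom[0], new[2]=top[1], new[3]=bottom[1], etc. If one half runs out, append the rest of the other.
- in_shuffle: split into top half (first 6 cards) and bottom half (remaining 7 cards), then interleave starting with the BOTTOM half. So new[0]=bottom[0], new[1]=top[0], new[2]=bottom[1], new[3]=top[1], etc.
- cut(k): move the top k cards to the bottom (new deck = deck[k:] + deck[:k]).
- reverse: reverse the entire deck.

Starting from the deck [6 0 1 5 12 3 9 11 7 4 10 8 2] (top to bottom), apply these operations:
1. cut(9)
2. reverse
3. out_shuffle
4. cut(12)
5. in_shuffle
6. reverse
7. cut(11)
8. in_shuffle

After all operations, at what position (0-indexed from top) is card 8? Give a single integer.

Answer: 8

Derivation:
After op 1 (cut(9)): [4 10 8 2 6 0 1 5 12 3 9 11 7]
After op 2 (reverse): [7 11 9 3 12 5 1 0 6 2 8 10 4]
After op 3 (out_shuffle): [7 0 11 6 9 2 3 8 12 10 5 4 1]
After op 4 (cut(12)): [1 7 0 11 6 9 2 3 8 12 10 5 4]
After op 5 (in_shuffle): [2 1 3 7 8 0 12 11 10 6 5 9 4]
After op 6 (reverse): [4 9 5 6 10 11 12 0 8 7 3 1 2]
After op 7 (cut(11)): [1 2 4 9 5 6 10 11 12 0 8 7 3]
After op 8 (in_shuffle): [10 1 11 2 12 4 0 9 8 5 7 6 3]
Card 8 is at position 8.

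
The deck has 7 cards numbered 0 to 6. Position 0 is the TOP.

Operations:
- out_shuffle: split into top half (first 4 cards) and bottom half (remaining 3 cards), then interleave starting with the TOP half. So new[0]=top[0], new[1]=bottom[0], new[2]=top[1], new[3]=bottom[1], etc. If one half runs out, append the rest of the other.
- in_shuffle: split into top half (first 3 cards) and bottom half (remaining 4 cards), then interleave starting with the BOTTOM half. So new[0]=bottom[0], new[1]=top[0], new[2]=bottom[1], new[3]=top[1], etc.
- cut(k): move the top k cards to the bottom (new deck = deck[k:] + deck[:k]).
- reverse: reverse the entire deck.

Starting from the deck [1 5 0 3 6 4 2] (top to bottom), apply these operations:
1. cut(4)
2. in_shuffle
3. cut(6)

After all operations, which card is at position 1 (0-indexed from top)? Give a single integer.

After op 1 (cut(4)): [6 4 2 1 5 0 3]
After op 2 (in_shuffle): [1 6 5 4 0 2 3]
After op 3 (cut(6)): [3 1 6 5 4 0 2]
Position 1: card 1.

Answer: 1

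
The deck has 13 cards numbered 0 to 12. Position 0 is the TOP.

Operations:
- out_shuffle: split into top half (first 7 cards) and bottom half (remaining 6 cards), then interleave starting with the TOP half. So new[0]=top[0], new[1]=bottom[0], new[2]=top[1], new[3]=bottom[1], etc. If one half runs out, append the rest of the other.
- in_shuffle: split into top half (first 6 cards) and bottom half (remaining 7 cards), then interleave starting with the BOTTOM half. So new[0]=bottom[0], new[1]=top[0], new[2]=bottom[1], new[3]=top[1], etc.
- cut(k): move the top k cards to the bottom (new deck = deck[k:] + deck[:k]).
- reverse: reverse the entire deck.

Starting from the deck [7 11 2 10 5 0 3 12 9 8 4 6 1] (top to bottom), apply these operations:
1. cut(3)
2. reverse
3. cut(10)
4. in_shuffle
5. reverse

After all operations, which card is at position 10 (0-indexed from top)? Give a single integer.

Answer: 6

Derivation:
After op 1 (cut(3)): [10 5 0 3 12 9 8 4 6 1 7 11 2]
After op 2 (reverse): [2 11 7 1 6 4 8 9 12 3 0 5 10]
After op 3 (cut(10)): [0 5 10 2 11 7 1 6 4 8 9 12 3]
After op 4 (in_shuffle): [1 0 6 5 4 10 8 2 9 11 12 7 3]
After op 5 (reverse): [3 7 12 11 9 2 8 10 4 5 6 0 1]
Position 10: card 6.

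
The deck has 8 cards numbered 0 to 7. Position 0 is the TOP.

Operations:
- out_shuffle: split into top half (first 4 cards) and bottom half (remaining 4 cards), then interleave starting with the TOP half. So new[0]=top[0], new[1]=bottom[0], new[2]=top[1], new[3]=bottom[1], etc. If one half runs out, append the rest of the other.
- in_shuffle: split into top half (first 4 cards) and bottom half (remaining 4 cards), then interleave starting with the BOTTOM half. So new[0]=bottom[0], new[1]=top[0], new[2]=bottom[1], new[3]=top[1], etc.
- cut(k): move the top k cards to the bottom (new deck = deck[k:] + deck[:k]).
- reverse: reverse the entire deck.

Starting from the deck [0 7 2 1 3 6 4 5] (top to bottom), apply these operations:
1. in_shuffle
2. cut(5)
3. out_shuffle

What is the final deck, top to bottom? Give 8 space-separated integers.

After op 1 (in_shuffle): [3 0 6 7 4 2 5 1]
After op 2 (cut(5)): [2 5 1 3 0 6 7 4]
After op 3 (out_shuffle): [2 0 5 6 1 7 3 4]

Answer: 2 0 5 6 1 7 3 4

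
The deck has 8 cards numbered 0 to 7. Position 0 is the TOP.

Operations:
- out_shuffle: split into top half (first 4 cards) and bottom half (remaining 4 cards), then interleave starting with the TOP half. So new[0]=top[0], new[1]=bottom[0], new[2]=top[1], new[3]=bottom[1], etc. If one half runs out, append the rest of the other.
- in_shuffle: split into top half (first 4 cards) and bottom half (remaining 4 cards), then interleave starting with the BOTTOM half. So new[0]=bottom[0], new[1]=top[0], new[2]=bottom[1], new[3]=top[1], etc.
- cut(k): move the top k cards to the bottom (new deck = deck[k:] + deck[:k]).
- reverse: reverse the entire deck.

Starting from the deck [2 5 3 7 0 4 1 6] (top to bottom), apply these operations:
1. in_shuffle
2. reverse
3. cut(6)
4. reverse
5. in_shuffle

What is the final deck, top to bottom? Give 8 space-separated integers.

After op 1 (in_shuffle): [0 2 4 5 1 3 6 7]
After op 2 (reverse): [7 6 3 1 5 4 2 0]
After op 3 (cut(6)): [2 0 7 6 3 1 5 4]
After op 4 (reverse): [4 5 1 3 6 7 0 2]
After op 5 (in_shuffle): [6 4 7 5 0 1 2 3]

Answer: 6 4 7 5 0 1 2 3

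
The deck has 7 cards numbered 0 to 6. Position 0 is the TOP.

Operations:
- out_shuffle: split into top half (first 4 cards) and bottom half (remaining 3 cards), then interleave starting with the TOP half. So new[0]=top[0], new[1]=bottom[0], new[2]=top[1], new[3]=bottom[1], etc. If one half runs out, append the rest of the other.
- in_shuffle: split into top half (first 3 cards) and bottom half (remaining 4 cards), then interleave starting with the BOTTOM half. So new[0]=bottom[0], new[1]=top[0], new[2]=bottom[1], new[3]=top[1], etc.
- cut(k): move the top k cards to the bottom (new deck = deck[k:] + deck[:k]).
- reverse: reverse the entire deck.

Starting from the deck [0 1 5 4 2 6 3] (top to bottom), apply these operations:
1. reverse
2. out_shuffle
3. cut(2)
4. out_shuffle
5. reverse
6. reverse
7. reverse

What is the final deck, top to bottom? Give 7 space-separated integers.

Answer: 0 5 2 3 1 4 6

Derivation:
After op 1 (reverse): [3 6 2 4 5 1 0]
After op 2 (out_shuffle): [3 5 6 1 2 0 4]
After op 3 (cut(2)): [6 1 2 0 4 3 5]
After op 4 (out_shuffle): [6 4 1 3 2 5 0]
After op 5 (reverse): [0 5 2 3 1 4 6]
After op 6 (reverse): [6 4 1 3 2 5 0]
After op 7 (reverse): [0 5 2 3 1 4 6]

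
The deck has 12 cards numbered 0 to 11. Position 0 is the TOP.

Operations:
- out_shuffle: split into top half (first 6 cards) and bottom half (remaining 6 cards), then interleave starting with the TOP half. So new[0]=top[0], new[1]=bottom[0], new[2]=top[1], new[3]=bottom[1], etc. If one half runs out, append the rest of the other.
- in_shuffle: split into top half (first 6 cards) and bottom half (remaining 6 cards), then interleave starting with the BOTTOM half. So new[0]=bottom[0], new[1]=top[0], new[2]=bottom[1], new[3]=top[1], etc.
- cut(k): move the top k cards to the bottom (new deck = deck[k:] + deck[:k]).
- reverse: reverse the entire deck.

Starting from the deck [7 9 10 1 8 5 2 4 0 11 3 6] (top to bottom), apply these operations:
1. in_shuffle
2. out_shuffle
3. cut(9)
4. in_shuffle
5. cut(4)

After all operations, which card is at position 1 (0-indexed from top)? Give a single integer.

Answer: 5

Derivation:
After op 1 (in_shuffle): [2 7 4 9 0 10 11 1 3 8 6 5]
After op 2 (out_shuffle): [2 11 7 1 4 3 9 8 0 6 10 5]
After op 3 (cut(9)): [6 10 5 2 11 7 1 4 3 9 8 0]
After op 4 (in_shuffle): [1 6 4 10 3 5 9 2 8 11 0 7]
After op 5 (cut(4)): [3 5 9 2 8 11 0 7 1 6 4 10]
Position 1: card 5.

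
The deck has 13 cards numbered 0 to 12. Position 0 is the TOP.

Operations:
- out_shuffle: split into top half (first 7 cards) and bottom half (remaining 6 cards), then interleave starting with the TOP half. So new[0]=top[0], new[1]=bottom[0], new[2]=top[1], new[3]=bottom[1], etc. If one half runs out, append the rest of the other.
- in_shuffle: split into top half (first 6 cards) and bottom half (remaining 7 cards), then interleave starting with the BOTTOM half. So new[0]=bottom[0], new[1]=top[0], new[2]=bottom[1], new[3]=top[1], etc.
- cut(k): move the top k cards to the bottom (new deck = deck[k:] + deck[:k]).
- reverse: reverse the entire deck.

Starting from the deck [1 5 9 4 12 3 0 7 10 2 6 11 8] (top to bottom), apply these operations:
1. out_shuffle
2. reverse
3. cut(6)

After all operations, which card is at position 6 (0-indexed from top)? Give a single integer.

Answer: 1

Derivation:
After op 1 (out_shuffle): [1 7 5 10 9 2 4 6 12 11 3 8 0]
After op 2 (reverse): [0 8 3 11 12 6 4 2 9 10 5 7 1]
After op 3 (cut(6)): [4 2 9 10 5 7 1 0 8 3 11 12 6]
Position 6: card 1.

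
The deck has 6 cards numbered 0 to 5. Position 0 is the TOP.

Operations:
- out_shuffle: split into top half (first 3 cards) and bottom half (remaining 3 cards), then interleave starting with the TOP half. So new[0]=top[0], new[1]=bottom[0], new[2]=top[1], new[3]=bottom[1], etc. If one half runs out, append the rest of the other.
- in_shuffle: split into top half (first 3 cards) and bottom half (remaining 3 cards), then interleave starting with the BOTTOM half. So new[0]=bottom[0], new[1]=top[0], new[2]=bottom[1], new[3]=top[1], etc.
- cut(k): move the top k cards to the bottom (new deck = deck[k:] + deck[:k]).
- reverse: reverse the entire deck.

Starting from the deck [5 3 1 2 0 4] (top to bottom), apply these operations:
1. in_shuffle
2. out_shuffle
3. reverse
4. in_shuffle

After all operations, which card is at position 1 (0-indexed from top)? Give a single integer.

After op 1 (in_shuffle): [2 5 0 3 4 1]
After op 2 (out_shuffle): [2 3 5 4 0 1]
After op 3 (reverse): [1 0 4 5 3 2]
After op 4 (in_shuffle): [5 1 3 0 2 4]
Position 1: card 1.

Answer: 1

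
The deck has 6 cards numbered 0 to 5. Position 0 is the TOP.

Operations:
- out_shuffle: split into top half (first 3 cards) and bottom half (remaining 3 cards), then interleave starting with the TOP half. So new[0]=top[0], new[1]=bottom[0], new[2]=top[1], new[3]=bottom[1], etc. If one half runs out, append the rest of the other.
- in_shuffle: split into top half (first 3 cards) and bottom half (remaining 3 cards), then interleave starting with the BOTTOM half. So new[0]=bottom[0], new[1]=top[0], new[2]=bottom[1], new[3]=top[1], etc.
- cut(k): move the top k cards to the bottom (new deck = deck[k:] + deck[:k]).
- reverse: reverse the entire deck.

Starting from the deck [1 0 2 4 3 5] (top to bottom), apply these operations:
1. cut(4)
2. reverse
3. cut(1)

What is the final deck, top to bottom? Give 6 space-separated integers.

After op 1 (cut(4)): [3 5 1 0 2 4]
After op 2 (reverse): [4 2 0 1 5 3]
After op 3 (cut(1)): [2 0 1 5 3 4]

Answer: 2 0 1 5 3 4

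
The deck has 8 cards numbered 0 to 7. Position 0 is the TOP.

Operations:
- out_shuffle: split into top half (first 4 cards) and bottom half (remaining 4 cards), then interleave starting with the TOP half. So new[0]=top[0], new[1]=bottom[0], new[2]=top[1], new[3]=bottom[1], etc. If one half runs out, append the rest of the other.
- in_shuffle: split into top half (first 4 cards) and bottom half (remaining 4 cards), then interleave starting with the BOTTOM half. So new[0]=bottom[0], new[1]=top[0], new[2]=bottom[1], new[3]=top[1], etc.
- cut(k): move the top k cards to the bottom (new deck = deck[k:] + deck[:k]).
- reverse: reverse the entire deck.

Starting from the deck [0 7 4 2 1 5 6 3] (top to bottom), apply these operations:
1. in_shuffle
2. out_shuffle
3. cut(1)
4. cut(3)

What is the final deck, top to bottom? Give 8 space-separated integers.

Answer: 5 3 7 2 1 6 0 4

Derivation:
After op 1 (in_shuffle): [1 0 5 7 6 4 3 2]
After op 2 (out_shuffle): [1 6 0 4 5 3 7 2]
After op 3 (cut(1)): [6 0 4 5 3 7 2 1]
After op 4 (cut(3)): [5 3 7 2 1 6 0 4]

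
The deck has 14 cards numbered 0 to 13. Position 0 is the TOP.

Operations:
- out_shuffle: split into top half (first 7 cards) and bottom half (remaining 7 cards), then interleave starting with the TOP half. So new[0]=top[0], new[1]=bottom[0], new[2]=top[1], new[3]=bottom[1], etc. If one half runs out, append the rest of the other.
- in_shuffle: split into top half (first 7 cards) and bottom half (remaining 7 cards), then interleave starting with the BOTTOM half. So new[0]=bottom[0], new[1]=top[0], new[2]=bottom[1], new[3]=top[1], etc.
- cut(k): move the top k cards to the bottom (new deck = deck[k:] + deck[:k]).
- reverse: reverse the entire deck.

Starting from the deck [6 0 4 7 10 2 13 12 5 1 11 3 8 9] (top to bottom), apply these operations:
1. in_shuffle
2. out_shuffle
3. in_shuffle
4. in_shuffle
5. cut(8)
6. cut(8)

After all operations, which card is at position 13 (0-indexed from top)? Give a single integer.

After op 1 (in_shuffle): [12 6 5 0 1 4 11 7 3 10 8 2 9 13]
After op 2 (out_shuffle): [12 7 6 3 5 10 0 8 1 2 4 9 11 13]
After op 3 (in_shuffle): [8 12 1 7 2 6 4 3 9 5 11 10 13 0]
After op 4 (in_shuffle): [3 8 9 12 5 1 11 7 10 2 13 6 0 4]
After op 5 (cut(8)): [10 2 13 6 0 4 3 8 9 12 5 1 11 7]
After op 6 (cut(8)): [9 12 5 1 11 7 10 2 13 6 0 4 3 8]
Position 13: card 8.

Answer: 8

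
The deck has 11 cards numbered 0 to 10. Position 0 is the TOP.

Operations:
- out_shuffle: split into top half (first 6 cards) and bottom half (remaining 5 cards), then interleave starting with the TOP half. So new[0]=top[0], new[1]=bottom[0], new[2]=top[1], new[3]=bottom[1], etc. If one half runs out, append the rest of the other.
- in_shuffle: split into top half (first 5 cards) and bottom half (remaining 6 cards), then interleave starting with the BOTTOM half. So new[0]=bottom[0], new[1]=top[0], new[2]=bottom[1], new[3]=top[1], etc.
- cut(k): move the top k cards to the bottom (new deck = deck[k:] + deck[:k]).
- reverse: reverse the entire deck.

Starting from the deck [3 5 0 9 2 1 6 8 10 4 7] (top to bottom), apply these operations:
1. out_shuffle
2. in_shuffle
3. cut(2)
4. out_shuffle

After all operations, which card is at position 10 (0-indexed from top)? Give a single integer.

After op 1 (out_shuffle): [3 6 5 8 0 10 9 4 2 7 1]
After op 2 (in_shuffle): [10 3 9 6 4 5 2 8 7 0 1]
After op 3 (cut(2)): [9 6 4 5 2 8 7 0 1 10 3]
After op 4 (out_shuffle): [9 7 6 0 4 1 5 10 2 3 8]
Position 10: card 8.

Answer: 8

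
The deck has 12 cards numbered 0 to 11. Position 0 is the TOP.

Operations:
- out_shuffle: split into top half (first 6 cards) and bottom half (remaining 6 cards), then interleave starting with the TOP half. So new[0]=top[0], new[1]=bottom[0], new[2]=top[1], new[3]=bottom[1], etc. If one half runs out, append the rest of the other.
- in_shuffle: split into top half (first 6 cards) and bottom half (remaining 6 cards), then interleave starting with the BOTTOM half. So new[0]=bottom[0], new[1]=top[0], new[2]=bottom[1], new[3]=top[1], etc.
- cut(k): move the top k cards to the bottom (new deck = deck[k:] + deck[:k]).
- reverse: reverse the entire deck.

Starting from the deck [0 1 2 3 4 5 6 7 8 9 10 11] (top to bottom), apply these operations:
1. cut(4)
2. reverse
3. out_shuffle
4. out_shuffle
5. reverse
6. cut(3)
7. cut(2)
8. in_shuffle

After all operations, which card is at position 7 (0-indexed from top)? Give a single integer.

Answer: 6

Derivation:
After op 1 (cut(4)): [4 5 6 7 8 9 10 11 0 1 2 3]
After op 2 (reverse): [3 2 1 0 11 10 9 8 7 6 5 4]
After op 3 (out_shuffle): [3 9 2 8 1 7 0 6 11 5 10 4]
After op 4 (out_shuffle): [3 0 9 6 2 11 8 5 1 10 7 4]
After op 5 (reverse): [4 7 10 1 5 8 11 2 6 9 0 3]
After op 6 (cut(3)): [1 5 8 11 2 6 9 0 3 4 7 10]
After op 7 (cut(2)): [8 11 2 6 9 0 3 4 7 10 1 5]
After op 8 (in_shuffle): [3 8 4 11 7 2 10 6 1 9 5 0]
Position 7: card 6.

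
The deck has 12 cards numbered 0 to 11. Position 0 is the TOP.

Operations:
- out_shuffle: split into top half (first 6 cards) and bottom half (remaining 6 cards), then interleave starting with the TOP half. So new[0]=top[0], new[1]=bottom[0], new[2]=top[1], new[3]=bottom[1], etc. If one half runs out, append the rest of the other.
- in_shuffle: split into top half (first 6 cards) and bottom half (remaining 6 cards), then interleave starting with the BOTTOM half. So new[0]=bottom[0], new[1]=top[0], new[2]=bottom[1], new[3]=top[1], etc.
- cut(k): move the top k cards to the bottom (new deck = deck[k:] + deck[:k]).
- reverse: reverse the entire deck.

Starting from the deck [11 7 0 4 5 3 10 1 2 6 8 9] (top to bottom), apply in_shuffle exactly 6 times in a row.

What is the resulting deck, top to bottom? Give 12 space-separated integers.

After op 1 (in_shuffle): [10 11 1 7 2 0 6 4 8 5 9 3]
After op 2 (in_shuffle): [6 10 4 11 8 1 5 7 9 2 3 0]
After op 3 (in_shuffle): [5 6 7 10 9 4 2 11 3 8 0 1]
After op 4 (in_shuffle): [2 5 11 6 3 7 8 10 0 9 1 4]
After op 5 (in_shuffle): [8 2 10 5 0 11 9 6 1 3 4 7]
After op 6 (in_shuffle): [9 8 6 2 1 10 3 5 4 0 7 11]

Answer: 9 8 6 2 1 10 3 5 4 0 7 11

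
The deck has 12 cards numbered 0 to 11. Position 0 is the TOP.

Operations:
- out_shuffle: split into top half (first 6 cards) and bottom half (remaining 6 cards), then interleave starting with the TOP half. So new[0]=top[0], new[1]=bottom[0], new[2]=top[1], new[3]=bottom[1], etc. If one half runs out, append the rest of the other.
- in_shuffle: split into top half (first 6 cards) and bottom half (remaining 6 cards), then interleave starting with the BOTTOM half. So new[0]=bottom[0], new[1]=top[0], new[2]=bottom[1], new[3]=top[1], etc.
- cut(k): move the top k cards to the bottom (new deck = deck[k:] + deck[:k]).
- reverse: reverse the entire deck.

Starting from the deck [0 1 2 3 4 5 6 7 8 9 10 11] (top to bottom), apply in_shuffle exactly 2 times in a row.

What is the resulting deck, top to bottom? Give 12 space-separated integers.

After op 1 (in_shuffle): [6 0 7 1 8 2 9 3 10 4 11 5]
After op 2 (in_shuffle): [9 6 3 0 10 7 4 1 11 8 5 2]

Answer: 9 6 3 0 10 7 4 1 11 8 5 2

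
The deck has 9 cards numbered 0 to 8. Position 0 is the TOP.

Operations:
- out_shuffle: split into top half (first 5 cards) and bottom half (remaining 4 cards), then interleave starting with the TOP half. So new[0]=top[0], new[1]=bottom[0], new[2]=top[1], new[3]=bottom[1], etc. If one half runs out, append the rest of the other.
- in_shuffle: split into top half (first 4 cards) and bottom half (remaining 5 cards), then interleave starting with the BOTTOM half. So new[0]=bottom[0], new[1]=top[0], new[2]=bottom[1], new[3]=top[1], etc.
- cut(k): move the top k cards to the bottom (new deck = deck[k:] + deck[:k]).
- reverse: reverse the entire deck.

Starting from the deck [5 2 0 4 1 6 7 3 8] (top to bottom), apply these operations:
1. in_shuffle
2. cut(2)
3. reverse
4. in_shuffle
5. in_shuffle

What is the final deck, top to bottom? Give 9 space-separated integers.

After op 1 (in_shuffle): [1 5 6 2 7 0 3 4 8]
After op 2 (cut(2)): [6 2 7 0 3 4 8 1 5]
After op 3 (reverse): [5 1 8 4 3 0 7 2 6]
After op 4 (in_shuffle): [3 5 0 1 7 8 2 4 6]
After op 5 (in_shuffle): [7 3 8 5 2 0 4 1 6]

Answer: 7 3 8 5 2 0 4 1 6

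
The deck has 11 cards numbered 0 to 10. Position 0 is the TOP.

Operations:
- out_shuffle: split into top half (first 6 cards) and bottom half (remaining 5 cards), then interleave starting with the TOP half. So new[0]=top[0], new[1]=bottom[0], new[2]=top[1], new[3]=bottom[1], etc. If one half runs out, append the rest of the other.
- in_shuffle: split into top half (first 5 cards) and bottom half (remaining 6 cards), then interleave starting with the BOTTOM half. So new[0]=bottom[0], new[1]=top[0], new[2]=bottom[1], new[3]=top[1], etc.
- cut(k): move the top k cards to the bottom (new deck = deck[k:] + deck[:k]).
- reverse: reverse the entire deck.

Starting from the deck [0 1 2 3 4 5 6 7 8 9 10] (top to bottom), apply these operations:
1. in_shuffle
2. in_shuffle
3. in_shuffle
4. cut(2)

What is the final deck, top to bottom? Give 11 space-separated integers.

Answer: 9 5 1 8 4 0 7 3 10 6 2

Derivation:
After op 1 (in_shuffle): [5 0 6 1 7 2 8 3 9 4 10]
After op 2 (in_shuffle): [2 5 8 0 3 6 9 1 4 7 10]
After op 3 (in_shuffle): [6 2 9 5 1 8 4 0 7 3 10]
After op 4 (cut(2)): [9 5 1 8 4 0 7 3 10 6 2]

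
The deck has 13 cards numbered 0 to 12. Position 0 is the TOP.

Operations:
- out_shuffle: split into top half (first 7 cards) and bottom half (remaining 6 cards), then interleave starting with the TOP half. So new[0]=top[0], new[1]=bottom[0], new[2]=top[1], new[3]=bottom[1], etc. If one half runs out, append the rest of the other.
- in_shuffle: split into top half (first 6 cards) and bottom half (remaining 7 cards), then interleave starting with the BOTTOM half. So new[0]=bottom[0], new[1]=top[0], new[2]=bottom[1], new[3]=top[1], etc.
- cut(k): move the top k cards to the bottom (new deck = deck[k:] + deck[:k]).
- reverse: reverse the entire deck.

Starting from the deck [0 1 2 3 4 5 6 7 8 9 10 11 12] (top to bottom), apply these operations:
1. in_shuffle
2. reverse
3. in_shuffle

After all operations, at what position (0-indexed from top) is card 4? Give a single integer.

Answer: 7

Derivation:
After op 1 (in_shuffle): [6 0 7 1 8 2 9 3 10 4 11 5 12]
After op 2 (reverse): [12 5 11 4 10 3 9 2 8 1 7 0 6]
After op 3 (in_shuffle): [9 12 2 5 8 11 1 4 7 10 0 3 6]
Card 4 is at position 7.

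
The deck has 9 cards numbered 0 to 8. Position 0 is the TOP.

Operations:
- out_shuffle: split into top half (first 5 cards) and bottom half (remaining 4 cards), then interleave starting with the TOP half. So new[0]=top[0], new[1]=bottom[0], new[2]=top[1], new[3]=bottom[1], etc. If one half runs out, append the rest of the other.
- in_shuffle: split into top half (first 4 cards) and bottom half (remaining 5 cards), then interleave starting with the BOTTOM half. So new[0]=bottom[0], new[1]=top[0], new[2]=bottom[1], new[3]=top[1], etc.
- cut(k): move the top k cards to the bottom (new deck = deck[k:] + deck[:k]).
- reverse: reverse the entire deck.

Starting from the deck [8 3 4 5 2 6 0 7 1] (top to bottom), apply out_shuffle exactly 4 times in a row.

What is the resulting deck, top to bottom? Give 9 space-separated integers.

Answer: 8 2 1 5 7 4 0 3 6

Derivation:
After op 1 (out_shuffle): [8 6 3 0 4 7 5 1 2]
After op 2 (out_shuffle): [8 7 6 5 3 1 0 2 4]
After op 3 (out_shuffle): [8 1 7 0 6 2 5 4 3]
After op 4 (out_shuffle): [8 2 1 5 7 4 0 3 6]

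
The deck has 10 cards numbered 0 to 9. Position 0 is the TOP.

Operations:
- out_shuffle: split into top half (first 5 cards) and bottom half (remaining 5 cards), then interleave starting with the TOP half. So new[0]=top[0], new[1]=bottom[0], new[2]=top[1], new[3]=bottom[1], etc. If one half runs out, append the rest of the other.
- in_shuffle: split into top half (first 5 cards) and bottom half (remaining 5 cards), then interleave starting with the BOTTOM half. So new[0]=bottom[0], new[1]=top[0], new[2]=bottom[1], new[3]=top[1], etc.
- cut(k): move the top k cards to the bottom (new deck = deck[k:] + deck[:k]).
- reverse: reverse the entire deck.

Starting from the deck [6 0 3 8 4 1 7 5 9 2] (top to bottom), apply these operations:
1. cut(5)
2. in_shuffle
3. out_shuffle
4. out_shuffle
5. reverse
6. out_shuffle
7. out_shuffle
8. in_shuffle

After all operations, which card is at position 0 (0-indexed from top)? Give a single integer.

After op 1 (cut(5)): [1 7 5 9 2 6 0 3 8 4]
After op 2 (in_shuffle): [6 1 0 7 3 5 8 9 4 2]
After op 3 (out_shuffle): [6 5 1 8 0 9 7 4 3 2]
After op 4 (out_shuffle): [6 9 5 7 1 4 8 3 0 2]
After op 5 (reverse): [2 0 3 8 4 1 7 5 9 6]
After op 6 (out_shuffle): [2 1 0 7 3 5 8 9 4 6]
After op 7 (out_shuffle): [2 5 1 8 0 9 7 4 3 6]
After op 8 (in_shuffle): [9 2 7 5 4 1 3 8 6 0]
Position 0: card 9.

Answer: 9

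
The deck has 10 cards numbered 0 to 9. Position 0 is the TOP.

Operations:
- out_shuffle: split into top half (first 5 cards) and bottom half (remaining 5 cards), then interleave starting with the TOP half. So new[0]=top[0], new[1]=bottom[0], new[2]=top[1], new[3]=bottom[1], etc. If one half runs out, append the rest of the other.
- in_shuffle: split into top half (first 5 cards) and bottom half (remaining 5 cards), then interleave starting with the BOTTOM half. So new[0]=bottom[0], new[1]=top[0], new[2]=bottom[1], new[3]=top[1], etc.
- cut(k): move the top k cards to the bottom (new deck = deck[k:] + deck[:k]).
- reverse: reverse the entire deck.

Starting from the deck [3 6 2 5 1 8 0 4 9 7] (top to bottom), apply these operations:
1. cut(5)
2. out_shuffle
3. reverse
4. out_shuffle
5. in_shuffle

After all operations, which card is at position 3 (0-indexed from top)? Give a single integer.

After op 1 (cut(5)): [8 0 4 9 7 3 6 2 5 1]
After op 2 (out_shuffle): [8 3 0 6 4 2 9 5 7 1]
After op 3 (reverse): [1 7 5 9 2 4 6 0 3 8]
After op 4 (out_shuffle): [1 4 7 6 5 0 9 3 2 8]
After op 5 (in_shuffle): [0 1 9 4 3 7 2 6 8 5]
Position 3: card 4.

Answer: 4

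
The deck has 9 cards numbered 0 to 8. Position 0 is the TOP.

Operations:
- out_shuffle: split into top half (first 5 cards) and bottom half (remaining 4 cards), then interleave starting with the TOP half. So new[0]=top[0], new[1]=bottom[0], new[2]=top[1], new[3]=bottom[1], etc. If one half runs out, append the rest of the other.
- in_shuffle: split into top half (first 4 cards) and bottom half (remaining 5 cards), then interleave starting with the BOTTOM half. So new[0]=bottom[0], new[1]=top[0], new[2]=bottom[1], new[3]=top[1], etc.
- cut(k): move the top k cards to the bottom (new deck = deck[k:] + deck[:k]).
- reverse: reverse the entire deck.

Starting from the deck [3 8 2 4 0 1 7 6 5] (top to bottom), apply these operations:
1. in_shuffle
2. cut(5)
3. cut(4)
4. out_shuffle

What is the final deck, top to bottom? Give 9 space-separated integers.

Answer: 0 2 3 6 1 4 8 5 7

Derivation:
After op 1 (in_shuffle): [0 3 1 8 7 2 6 4 5]
After op 2 (cut(5)): [2 6 4 5 0 3 1 8 7]
After op 3 (cut(4)): [0 3 1 8 7 2 6 4 5]
After op 4 (out_shuffle): [0 2 3 6 1 4 8 5 7]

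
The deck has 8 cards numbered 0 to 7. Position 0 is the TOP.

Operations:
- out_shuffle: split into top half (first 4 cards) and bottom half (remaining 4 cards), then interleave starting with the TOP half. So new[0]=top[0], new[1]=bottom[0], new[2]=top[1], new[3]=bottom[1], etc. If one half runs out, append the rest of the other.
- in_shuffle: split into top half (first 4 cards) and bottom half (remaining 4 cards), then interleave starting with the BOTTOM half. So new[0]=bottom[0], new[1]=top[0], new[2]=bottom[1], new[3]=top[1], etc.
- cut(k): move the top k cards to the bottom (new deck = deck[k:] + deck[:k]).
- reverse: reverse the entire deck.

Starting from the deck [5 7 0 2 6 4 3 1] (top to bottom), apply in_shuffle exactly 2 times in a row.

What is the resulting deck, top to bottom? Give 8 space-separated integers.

After op 1 (in_shuffle): [6 5 4 7 3 0 1 2]
After op 2 (in_shuffle): [3 6 0 5 1 4 2 7]

Answer: 3 6 0 5 1 4 2 7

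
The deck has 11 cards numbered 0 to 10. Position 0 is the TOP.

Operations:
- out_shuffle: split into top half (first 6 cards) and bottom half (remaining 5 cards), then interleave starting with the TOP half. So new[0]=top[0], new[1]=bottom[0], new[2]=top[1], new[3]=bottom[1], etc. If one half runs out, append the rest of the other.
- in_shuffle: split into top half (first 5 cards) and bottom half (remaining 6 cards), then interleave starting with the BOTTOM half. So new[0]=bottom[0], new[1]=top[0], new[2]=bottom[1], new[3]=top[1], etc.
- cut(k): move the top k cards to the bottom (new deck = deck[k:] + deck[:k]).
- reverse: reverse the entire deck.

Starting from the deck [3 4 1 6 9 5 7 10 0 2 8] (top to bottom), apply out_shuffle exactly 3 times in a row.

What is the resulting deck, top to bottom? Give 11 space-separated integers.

After op 1 (out_shuffle): [3 7 4 10 1 0 6 2 9 8 5]
After op 2 (out_shuffle): [3 6 7 2 4 9 10 8 1 5 0]
After op 3 (out_shuffle): [3 10 6 8 7 1 2 5 4 0 9]

Answer: 3 10 6 8 7 1 2 5 4 0 9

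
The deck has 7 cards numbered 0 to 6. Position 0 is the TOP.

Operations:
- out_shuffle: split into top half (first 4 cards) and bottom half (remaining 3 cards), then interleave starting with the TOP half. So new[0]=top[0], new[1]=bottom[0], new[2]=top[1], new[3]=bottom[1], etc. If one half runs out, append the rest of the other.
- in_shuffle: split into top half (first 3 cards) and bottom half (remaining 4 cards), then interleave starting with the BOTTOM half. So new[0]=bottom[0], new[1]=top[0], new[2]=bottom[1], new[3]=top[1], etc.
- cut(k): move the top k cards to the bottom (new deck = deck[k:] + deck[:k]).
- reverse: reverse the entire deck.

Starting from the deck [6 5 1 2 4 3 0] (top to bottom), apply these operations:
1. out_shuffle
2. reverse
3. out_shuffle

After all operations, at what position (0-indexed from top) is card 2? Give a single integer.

Answer: 0

Derivation:
After op 1 (out_shuffle): [6 4 5 3 1 0 2]
After op 2 (reverse): [2 0 1 3 5 4 6]
After op 3 (out_shuffle): [2 5 0 4 1 6 3]
Card 2 is at position 0.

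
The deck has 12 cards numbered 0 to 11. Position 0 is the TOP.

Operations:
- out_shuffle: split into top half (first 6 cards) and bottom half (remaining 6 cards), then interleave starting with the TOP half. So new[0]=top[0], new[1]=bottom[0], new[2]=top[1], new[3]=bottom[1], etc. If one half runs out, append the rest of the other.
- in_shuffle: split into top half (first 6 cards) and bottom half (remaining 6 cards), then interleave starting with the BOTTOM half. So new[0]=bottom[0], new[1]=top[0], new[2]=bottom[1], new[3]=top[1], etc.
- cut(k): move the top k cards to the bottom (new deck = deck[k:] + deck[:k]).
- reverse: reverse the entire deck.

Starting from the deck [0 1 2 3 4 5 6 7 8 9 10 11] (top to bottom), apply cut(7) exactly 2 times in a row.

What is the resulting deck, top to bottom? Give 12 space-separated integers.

After op 1 (cut(7)): [7 8 9 10 11 0 1 2 3 4 5 6]
After op 2 (cut(7)): [2 3 4 5 6 7 8 9 10 11 0 1]

Answer: 2 3 4 5 6 7 8 9 10 11 0 1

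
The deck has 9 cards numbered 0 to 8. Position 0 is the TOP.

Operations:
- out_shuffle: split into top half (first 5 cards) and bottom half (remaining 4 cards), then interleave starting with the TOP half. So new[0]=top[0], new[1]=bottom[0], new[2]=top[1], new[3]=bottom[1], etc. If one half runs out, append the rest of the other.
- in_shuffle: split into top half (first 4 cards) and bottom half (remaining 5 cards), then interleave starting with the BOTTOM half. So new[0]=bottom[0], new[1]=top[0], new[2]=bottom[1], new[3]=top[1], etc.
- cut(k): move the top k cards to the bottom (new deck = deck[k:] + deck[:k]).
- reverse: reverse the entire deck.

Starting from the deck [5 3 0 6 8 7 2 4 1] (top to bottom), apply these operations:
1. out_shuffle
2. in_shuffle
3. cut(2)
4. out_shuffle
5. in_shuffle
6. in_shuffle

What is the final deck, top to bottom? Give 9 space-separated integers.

Answer: 3 6 7 4 5 0 8 2 1

Derivation:
After op 1 (out_shuffle): [5 7 3 2 0 4 6 1 8]
After op 2 (in_shuffle): [0 5 4 7 6 3 1 2 8]
After op 3 (cut(2)): [4 7 6 3 1 2 8 0 5]
After op 4 (out_shuffle): [4 2 7 8 6 0 3 5 1]
After op 5 (in_shuffle): [6 4 0 2 3 7 5 8 1]
After op 6 (in_shuffle): [3 6 7 4 5 0 8 2 1]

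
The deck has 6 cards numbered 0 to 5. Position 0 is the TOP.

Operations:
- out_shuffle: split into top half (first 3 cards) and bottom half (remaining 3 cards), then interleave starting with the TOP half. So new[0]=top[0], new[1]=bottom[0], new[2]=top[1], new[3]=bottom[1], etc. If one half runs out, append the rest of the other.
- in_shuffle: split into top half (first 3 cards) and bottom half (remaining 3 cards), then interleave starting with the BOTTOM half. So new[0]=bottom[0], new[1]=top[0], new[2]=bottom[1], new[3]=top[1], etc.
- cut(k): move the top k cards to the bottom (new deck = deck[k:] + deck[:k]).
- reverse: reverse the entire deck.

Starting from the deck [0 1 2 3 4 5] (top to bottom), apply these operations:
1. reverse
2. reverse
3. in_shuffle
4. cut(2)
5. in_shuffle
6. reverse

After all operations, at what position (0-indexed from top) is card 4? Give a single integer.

Answer: 4

Derivation:
After op 1 (reverse): [5 4 3 2 1 0]
After op 2 (reverse): [0 1 2 3 4 5]
After op 3 (in_shuffle): [3 0 4 1 5 2]
After op 4 (cut(2)): [4 1 5 2 3 0]
After op 5 (in_shuffle): [2 4 3 1 0 5]
After op 6 (reverse): [5 0 1 3 4 2]
Card 4 is at position 4.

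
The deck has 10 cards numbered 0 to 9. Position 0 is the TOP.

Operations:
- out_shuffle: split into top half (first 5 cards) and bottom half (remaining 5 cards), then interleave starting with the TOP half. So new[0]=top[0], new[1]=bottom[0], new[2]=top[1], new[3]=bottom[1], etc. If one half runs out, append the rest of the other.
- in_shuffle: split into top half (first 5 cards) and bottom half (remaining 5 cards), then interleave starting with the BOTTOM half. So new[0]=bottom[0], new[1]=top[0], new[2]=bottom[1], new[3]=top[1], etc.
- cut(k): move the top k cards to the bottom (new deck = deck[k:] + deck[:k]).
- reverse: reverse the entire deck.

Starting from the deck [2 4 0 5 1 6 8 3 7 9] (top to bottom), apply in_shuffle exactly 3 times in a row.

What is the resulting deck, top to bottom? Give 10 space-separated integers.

Answer: 8 0 9 6 4 7 1 2 3 5

Derivation:
After op 1 (in_shuffle): [6 2 8 4 3 0 7 5 9 1]
After op 2 (in_shuffle): [0 6 7 2 5 8 9 4 1 3]
After op 3 (in_shuffle): [8 0 9 6 4 7 1 2 3 5]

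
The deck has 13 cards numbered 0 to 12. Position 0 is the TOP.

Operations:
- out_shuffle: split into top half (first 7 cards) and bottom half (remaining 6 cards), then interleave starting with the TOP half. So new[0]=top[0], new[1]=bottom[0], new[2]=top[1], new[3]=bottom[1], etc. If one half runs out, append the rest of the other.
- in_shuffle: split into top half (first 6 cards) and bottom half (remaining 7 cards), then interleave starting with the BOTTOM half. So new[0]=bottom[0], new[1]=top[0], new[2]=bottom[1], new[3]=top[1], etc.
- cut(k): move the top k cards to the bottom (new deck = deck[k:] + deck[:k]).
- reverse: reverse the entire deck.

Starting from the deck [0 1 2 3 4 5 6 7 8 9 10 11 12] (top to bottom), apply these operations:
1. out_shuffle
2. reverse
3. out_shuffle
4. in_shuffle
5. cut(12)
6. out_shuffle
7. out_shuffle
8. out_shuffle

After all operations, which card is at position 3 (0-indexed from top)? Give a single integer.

Answer: 6

Derivation:
After op 1 (out_shuffle): [0 7 1 8 2 9 3 10 4 11 5 12 6]
After op 2 (reverse): [6 12 5 11 4 10 3 9 2 8 1 7 0]
After op 3 (out_shuffle): [6 9 12 2 5 8 11 1 4 7 10 0 3]
After op 4 (in_shuffle): [11 6 1 9 4 12 7 2 10 5 0 8 3]
After op 5 (cut(12)): [3 11 6 1 9 4 12 7 2 10 5 0 8]
After op 6 (out_shuffle): [3 7 11 2 6 10 1 5 9 0 4 8 12]
After op 7 (out_shuffle): [3 5 7 9 11 0 2 4 6 8 10 12 1]
After op 8 (out_shuffle): [3 4 5 6 7 8 9 10 11 12 0 1 2]
Position 3: card 6.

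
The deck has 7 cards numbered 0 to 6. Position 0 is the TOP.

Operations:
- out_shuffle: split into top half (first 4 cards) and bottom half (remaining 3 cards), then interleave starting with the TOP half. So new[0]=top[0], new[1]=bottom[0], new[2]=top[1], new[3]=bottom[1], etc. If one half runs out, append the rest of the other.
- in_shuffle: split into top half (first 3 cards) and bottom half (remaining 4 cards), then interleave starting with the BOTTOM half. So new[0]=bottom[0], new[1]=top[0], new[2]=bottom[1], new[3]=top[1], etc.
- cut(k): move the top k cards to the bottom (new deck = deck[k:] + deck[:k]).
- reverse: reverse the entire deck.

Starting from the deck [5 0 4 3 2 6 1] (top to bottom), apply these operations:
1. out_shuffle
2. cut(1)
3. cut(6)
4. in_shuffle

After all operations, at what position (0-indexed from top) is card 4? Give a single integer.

Answer: 2

Derivation:
After op 1 (out_shuffle): [5 2 0 6 4 1 3]
After op 2 (cut(1)): [2 0 6 4 1 3 5]
After op 3 (cut(6)): [5 2 0 6 4 1 3]
After op 4 (in_shuffle): [6 5 4 2 1 0 3]
Card 4 is at position 2.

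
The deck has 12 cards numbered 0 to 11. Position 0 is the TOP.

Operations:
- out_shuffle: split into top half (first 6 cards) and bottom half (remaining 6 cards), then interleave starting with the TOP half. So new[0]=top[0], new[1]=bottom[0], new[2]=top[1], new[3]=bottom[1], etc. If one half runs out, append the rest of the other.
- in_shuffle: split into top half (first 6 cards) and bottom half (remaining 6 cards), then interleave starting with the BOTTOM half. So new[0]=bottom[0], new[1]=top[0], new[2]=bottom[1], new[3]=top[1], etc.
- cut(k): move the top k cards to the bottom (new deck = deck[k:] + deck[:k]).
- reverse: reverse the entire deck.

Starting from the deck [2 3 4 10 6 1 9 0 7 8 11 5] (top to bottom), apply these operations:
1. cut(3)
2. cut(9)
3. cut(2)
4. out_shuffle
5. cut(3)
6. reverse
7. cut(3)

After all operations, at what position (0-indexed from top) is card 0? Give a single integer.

Answer: 1

Derivation:
After op 1 (cut(3)): [10 6 1 9 0 7 8 11 5 2 3 4]
After op 2 (cut(9)): [2 3 4 10 6 1 9 0 7 8 11 5]
After op 3 (cut(2)): [4 10 6 1 9 0 7 8 11 5 2 3]
After op 4 (out_shuffle): [4 7 10 8 6 11 1 5 9 2 0 3]
After op 5 (cut(3)): [8 6 11 1 5 9 2 0 3 4 7 10]
After op 6 (reverse): [10 7 4 3 0 2 9 5 1 11 6 8]
After op 7 (cut(3)): [3 0 2 9 5 1 11 6 8 10 7 4]
Card 0 is at position 1.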